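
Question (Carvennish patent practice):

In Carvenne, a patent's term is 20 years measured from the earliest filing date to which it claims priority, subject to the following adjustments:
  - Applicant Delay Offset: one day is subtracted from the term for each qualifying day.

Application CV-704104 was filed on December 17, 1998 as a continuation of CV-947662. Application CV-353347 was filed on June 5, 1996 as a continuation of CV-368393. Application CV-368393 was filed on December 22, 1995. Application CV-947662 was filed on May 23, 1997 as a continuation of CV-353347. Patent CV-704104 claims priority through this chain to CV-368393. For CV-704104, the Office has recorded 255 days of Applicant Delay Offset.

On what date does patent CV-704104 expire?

Earliest priority filing: 22 December 1995.
Base term: 22 December 1995 + 20 years → 22 December 2015.
Applicant Delay Offset: −255 days → 11 April 2015.

2015-04-11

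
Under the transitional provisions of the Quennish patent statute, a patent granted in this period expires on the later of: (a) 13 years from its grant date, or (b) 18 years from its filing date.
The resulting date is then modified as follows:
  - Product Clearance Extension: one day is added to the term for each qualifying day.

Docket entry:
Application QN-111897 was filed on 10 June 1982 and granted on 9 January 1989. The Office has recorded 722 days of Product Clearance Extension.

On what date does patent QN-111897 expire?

(a) grant + 13 years → 9 January 2002.
(b) filing + 18 years → 10 June 2000.
Later of the two: 9 January 2002.
Product Clearance Extension: +722 days → 1 January 2004.

2004-01-01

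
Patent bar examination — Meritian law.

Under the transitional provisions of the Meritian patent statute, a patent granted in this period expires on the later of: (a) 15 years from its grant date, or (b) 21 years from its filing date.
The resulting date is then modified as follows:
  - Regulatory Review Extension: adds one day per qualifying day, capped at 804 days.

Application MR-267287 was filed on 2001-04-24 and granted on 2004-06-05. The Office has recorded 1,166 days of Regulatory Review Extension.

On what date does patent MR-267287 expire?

(a) grant + 15 years → 5 June 2019.
(b) filing + 21 years → 24 April 2022.
Later of the two: 24 April 2022.
Regulatory Review Extension: 1166 days claimed exceeds the 804-day cap, so +804 days → 6 July 2024.

July 6, 2024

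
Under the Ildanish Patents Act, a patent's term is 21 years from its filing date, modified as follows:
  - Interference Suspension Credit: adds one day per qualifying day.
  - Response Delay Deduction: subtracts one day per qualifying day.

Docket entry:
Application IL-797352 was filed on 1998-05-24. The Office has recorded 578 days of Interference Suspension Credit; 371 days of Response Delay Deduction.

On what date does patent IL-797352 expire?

2019-12-17

Base term: filing date + 21 years → 24 May 2019.
Interference Suspension Credit: +578 days → 22 December 2020.
Response Delay Deduction: −371 days → 17 December 2019.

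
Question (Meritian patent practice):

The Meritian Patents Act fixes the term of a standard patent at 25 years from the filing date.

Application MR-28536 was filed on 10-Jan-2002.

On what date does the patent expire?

Filing date + 25 years → 10 January 2027.

2027-01-10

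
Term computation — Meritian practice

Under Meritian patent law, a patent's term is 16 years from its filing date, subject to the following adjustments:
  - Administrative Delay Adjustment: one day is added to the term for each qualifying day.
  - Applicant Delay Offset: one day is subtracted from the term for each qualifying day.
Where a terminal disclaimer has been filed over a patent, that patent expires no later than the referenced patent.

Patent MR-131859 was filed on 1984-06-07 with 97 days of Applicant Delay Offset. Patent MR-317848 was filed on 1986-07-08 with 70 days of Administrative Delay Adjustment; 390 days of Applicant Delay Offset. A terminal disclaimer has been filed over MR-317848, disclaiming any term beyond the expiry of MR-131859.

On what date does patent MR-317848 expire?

2000-03-02

Natural term of MR-317848:
  Base: filing + 16 years → 8 July 2002.
  Administrative Delay Adjustment: +70 days → 16 September 2002.
  Applicant Delay Offset: −390 days → 22 August 2001.
Expiry of referenced patent MR-131859:
  Base: filing + 16 years → 7 June 2000.
  Applicant Delay Offset: −97 days → 2 March 2000.
Terminal disclaimer: MR-317848 expires on the earlier of 22 August 2001 and 2 March 2000.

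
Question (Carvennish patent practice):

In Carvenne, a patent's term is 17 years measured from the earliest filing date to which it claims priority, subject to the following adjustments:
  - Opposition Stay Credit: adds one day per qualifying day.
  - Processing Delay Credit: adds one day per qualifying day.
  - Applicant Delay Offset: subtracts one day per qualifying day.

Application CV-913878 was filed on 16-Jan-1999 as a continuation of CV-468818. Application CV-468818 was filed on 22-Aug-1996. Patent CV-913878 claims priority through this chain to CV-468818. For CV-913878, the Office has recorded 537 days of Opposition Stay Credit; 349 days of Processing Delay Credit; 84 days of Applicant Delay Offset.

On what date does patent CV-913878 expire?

2015-11-02

Earliest priority filing: 22 August 1996.
Base term: 22 August 1996 + 17 years → 22 August 2013.
Opposition Stay Credit: +537 days → 10 February 2015.
Processing Delay Credit: +349 days → 25 January 2016.
Applicant Delay Offset: −84 days → 2 November 2015.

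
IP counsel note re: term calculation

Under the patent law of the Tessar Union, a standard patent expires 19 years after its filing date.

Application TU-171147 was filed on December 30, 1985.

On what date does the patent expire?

Filing date + 19 years → 30 December 2004.

December 30, 2004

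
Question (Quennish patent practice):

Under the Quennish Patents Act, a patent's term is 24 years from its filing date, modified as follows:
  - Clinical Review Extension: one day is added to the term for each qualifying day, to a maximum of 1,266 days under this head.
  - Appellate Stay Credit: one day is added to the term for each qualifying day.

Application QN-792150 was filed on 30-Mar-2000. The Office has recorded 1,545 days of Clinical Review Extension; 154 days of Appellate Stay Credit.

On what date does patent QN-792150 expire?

2028-02-18

Base term: filing date + 24 years → 30 March 2024.
Clinical Review Extension: 1545 days claimed exceeds the 1266-day cap, so +1266 days → 17 September 2027.
Appellate Stay Credit: +154 days → 18 February 2028.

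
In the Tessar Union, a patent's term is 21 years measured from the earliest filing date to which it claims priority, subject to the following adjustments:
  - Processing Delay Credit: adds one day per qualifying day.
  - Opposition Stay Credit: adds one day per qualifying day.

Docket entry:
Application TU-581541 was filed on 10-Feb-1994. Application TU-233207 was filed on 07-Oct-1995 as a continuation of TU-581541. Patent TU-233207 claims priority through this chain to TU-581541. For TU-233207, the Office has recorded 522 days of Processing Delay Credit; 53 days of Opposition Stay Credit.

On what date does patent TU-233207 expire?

Earliest priority filing: 10 February 1994.
Base term: 10 February 1994 + 21 years → 10 February 2015.
Processing Delay Credit: +522 days → 16 July 2016.
Opposition Stay Credit: +53 days → 7 September 2016.

2016-09-07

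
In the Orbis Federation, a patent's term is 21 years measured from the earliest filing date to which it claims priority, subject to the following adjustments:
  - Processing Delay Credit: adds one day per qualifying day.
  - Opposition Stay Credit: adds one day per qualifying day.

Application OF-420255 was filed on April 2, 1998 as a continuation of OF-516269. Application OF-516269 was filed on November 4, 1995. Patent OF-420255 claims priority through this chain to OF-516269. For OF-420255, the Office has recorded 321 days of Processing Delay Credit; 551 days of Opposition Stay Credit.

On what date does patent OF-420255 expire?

Earliest priority filing: 4 November 1995.
Base term: 4 November 1995 + 21 years → 4 November 2016.
Processing Delay Credit: +321 days → 21 September 2017.
Opposition Stay Credit: +551 days → 26 March 2019.

2019-03-26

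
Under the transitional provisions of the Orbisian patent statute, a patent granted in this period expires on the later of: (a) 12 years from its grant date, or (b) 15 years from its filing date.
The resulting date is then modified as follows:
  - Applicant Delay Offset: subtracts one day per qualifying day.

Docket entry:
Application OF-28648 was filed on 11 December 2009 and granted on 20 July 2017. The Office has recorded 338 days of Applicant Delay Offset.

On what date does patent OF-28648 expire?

(a) grant + 12 years → 20 July 2029.
(b) filing + 15 years → 11 December 2024.
Later of the two: 20 July 2029.
Applicant Delay Offset: −338 days → 16 August 2028.

2028-08-16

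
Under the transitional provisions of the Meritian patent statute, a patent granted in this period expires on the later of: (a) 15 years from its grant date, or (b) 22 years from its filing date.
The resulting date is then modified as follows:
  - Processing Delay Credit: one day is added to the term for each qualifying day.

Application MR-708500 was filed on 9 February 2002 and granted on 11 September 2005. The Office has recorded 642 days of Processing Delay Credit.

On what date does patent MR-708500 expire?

(a) grant + 15 years → 11 September 2020.
(b) filing + 22 years → 9 February 2024.
Later of the two: 9 February 2024.
Processing Delay Credit: +642 days → 12 November 2025.

2025-11-12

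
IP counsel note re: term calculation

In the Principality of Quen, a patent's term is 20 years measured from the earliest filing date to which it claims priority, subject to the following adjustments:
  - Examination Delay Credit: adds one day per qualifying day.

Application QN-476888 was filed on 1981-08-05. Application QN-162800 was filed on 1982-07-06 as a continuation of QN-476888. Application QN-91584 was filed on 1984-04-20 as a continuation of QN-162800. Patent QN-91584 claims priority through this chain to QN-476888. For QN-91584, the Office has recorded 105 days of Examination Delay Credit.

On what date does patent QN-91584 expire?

Earliest priority filing: 5 August 1981.
Base term: 5 August 1981 + 20 years → 5 August 2001.
Examination Delay Credit: +105 days → 18 November 2001.

November 18, 2001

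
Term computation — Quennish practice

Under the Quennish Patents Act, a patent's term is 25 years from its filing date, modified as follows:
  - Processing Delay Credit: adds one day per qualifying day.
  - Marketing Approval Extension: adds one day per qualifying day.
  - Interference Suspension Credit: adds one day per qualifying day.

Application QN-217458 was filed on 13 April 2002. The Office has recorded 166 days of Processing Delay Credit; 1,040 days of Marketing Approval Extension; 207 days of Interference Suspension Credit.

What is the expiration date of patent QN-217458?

Base term: filing date + 25 years → 13 April 2027.
Processing Delay Credit: +166 days → 26 September 2027.
Marketing Approval Extension: +1040 days → 1 August 2030.
Interference Suspension Credit: +207 days → 24 February 2031.

2031-02-24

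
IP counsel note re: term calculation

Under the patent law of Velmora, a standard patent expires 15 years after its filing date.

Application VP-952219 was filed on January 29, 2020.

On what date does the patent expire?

2035-01-29

Filing date + 15 years → 29 January 2035.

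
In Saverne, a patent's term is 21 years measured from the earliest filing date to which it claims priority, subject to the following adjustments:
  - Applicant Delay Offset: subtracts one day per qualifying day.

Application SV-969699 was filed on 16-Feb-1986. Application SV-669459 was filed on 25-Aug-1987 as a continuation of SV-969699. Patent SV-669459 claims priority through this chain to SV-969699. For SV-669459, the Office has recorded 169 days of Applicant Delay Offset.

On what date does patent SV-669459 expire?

2006-08-31

Earliest priority filing: 16 February 1986.
Base term: 16 February 1986 + 21 years → 16 February 2007.
Applicant Delay Offset: −169 days → 31 August 2006.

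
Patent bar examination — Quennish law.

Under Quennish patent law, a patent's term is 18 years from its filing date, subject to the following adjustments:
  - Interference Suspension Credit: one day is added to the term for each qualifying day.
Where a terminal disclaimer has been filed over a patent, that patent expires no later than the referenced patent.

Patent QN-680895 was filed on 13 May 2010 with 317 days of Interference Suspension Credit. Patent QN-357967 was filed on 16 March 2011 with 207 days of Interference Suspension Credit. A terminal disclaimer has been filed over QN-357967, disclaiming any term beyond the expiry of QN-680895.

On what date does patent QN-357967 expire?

Natural term of QN-357967:
  Base: filing + 18 years → 16 March 2029.
  Interference Suspension Credit: +207 days → 9 October 2029.
Expiry of referenced patent QN-680895:
  Base: filing + 18 years → 13 May 2028.
  Interference Suspension Credit: +317 days → 26 March 2029.
Terminal disclaimer: QN-357967 expires on the earlier of 9 October 2029 and 26 March 2029.

2029-03-26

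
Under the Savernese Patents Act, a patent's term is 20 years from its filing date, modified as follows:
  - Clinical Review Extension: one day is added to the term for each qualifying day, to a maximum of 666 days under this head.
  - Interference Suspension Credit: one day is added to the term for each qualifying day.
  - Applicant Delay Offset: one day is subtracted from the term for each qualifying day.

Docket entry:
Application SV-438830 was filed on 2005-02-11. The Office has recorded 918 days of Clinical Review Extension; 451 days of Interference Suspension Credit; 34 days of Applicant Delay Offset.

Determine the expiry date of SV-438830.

Base term: filing date + 20 years → 11 February 2025.
Clinical Review Extension: 918 days claimed exceeds the 666-day cap, so +666 days → 9 December 2026.
Interference Suspension Credit: +451 days → 4 March 2028.
Applicant Delay Offset: −34 days → 30 January 2028.

2028-01-30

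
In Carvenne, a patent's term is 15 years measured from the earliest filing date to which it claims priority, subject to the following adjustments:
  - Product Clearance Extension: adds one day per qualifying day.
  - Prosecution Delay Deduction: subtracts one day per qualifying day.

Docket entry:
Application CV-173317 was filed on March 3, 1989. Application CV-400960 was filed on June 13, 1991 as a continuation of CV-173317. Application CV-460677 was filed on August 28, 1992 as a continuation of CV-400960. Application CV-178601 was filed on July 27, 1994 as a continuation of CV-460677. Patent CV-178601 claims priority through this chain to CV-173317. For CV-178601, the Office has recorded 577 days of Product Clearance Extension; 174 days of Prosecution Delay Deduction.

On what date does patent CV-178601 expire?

April 10, 2005

Earliest priority filing: 3 March 1989.
Base term: 3 March 1989 + 15 years → 3 March 2004.
Product Clearance Extension: +577 days → 1 October 2005.
Prosecution Delay Deduction: −174 days → 10 April 2005.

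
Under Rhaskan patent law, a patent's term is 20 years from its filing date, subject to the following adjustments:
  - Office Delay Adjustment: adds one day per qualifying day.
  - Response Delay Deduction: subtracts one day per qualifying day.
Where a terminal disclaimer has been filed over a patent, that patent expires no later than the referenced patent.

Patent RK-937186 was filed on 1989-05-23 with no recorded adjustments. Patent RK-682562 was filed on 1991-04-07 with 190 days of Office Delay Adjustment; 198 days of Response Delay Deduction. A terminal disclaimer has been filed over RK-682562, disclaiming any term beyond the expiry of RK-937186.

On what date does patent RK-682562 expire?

2009-05-23

Natural term of RK-682562:
  Base: filing + 20 years → 7 April 2011.
  Office Delay Adjustment: +190 days → 14 October 2011.
  Response Delay Deduction: −198 days → 30 March 2011.
Expiry of referenced patent RK-937186:
  Base: filing + 20 years → 23 May 2009.
Terminal disclaimer: RK-682562 expires on the earlier of 30 March 2011 and 23 May 2009.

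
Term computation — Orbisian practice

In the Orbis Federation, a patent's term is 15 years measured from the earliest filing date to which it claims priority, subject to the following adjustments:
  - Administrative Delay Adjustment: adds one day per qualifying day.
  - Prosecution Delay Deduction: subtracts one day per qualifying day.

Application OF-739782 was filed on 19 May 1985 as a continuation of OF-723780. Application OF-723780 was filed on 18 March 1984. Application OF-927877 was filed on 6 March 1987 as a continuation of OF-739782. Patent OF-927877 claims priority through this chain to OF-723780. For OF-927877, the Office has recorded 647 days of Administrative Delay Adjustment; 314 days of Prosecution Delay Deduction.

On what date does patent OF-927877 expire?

2000-02-14

Earliest priority filing: 18 March 1984.
Base term: 18 March 1984 + 15 years → 18 March 1999.
Administrative Delay Adjustment: +647 days → 24 December 2000.
Prosecution Delay Deduction: −314 days → 14 February 2000.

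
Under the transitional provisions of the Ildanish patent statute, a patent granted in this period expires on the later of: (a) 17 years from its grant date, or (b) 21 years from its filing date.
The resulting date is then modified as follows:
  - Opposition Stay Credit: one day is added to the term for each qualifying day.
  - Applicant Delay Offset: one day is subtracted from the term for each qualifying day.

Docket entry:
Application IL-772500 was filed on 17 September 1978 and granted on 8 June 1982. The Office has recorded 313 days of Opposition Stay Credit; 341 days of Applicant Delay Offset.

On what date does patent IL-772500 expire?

(a) grant + 17 years → 8 June 1999.
(b) filing + 21 years → 17 September 1999.
Later of the two: 17 September 1999.
Opposition Stay Credit: +313 days → 26 July 2000.
Applicant Delay Offset: −341 days → 20 August 1999.

August 20, 1999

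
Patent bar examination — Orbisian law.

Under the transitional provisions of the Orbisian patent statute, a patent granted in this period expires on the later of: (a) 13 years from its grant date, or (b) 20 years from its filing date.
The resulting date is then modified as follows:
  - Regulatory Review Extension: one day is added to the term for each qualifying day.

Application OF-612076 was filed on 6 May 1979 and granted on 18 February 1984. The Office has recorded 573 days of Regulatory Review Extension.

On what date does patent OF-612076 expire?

November 29, 2000

(a) grant + 13 years → 18 February 1997.
(b) filing + 20 years → 6 May 1999.
Later of the two: 6 May 1999.
Regulatory Review Extension: +573 days → 29 November 2000.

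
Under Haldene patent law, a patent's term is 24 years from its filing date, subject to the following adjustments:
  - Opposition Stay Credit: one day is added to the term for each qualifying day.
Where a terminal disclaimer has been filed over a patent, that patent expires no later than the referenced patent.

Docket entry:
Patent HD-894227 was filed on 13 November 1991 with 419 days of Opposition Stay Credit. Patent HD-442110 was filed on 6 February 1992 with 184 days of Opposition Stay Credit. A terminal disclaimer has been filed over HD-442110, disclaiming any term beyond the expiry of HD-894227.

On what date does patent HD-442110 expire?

Natural term of HD-442110:
  Base: filing + 24 years → 6 February 2016.
  Opposition Stay Credit: +184 days → 8 August 2016.
Expiry of referenced patent HD-894227:
  Base: filing + 24 years → 13 November 2015.
  Opposition Stay Credit: +419 days → 5 January 2017.
Terminal disclaimer: HD-442110 expires on the earlier of 8 August 2016 and 5 January 2017.

August 8, 2016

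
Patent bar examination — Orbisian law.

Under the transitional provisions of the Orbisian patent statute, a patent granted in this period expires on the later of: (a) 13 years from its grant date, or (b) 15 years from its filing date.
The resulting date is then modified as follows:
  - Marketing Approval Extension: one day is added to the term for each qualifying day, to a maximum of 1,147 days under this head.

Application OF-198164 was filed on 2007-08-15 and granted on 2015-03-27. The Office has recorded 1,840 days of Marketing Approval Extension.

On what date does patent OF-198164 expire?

(a) grant + 13 years → 27 March 2028.
(b) filing + 15 years → 15 August 2022.
Later of the two: 27 March 2028.
Marketing Approval Extension: 1840 days claimed exceeds the 1147-day cap, so +1147 days → 18 May 2031.

May 18, 2031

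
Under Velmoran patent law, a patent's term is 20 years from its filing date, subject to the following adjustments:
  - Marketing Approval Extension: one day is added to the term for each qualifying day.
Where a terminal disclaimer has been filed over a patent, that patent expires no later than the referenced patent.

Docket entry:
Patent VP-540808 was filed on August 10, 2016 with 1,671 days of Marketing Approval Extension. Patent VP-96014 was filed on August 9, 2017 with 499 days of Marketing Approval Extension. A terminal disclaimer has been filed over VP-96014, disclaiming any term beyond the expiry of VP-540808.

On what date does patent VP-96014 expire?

Natural term of VP-96014:
  Base: filing + 20 years → 9 August 2037.
  Marketing Approval Extension: +499 days → 21 December 2038.
Expiry of referenced patent VP-540808:
  Base: filing + 20 years → 10 August 2036.
  Marketing Approval Extension: +1671 days → 8 March 2041.
Terminal disclaimer: VP-96014 expires on the earlier of 21 December 2038 and 8 March 2041.

2038-12-21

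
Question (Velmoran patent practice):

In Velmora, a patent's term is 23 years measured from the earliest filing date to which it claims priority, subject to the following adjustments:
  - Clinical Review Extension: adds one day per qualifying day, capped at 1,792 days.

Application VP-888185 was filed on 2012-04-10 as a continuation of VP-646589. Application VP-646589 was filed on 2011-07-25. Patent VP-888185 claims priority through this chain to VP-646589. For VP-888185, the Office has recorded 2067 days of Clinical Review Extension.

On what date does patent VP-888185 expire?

June 21, 2039

Earliest priority filing: 25 July 2011.
Base term: 25 July 2011 + 23 years → 25 July 2034.
Clinical Review Extension: 2067 days claimed exceeds the 1792-day cap, so +1792 days → 21 June 2039.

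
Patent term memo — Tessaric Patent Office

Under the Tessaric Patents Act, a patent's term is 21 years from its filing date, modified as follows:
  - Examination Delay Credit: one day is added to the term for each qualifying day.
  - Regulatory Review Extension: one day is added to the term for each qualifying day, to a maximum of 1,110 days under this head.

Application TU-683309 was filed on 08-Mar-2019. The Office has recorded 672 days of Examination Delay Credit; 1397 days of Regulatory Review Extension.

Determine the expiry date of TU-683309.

Base term: filing date + 21 years → 8 March 2040.
Examination Delay Credit: +672 days → 9 January 2042.
Regulatory Review Extension: 1397 days claimed exceeds the 1110-day cap, so +1110 days → 23 January 2045.

2045-01-23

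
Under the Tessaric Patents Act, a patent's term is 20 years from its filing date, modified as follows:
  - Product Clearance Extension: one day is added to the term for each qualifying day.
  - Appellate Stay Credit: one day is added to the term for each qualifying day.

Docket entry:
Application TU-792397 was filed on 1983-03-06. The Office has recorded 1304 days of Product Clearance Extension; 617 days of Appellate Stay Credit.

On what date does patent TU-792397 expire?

Base term: filing date + 20 years → 6 March 2003.
Product Clearance Extension: +1304 days → 30 September 2006.
Appellate Stay Credit: +617 days → 8 June 2008.

2008-06-08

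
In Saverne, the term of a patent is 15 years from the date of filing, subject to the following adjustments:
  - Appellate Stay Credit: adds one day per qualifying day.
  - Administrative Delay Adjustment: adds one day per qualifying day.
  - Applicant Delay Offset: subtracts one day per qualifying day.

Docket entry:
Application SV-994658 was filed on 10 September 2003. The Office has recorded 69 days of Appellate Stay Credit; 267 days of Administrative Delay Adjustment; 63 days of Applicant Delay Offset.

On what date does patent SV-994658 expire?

2019-06-10

Base term: filing date + 15 years → 10 September 2018.
Appellate Stay Credit: +69 days → 18 November 2018.
Administrative Delay Adjustment: +267 days → 12 August 2019.
Applicant Delay Offset: −63 days → 10 June 2019.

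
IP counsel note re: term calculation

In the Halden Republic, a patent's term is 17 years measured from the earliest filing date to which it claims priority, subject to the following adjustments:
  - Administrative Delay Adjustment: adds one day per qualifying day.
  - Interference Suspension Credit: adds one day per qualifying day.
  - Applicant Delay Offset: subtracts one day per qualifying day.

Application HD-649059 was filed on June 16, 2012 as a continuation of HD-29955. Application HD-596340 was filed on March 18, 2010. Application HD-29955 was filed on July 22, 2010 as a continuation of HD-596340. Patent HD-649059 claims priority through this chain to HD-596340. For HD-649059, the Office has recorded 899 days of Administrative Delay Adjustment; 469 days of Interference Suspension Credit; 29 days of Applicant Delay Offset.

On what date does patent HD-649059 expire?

2030-11-16

Earliest priority filing: 18 March 2010.
Base term: 18 March 2010 + 17 years → 18 March 2027.
Administrative Delay Adjustment: +899 days → 2 September 2029.
Interference Suspension Credit: +469 days → 15 December 2030.
Applicant Delay Offset: −29 days → 16 November 2030.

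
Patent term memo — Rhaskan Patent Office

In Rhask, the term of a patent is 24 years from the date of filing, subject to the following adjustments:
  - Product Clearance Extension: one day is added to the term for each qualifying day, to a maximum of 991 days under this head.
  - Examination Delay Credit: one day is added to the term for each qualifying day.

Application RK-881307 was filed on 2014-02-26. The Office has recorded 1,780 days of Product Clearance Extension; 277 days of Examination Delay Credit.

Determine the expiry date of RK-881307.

Base term: filing date + 24 years → 26 February 2038.
Product Clearance Extension: 1780 days claimed exceeds the 991-day cap, so +991 days → 13 November 2040.
Examination Delay Credit: +277 days → 17 August 2041.

2041-08-17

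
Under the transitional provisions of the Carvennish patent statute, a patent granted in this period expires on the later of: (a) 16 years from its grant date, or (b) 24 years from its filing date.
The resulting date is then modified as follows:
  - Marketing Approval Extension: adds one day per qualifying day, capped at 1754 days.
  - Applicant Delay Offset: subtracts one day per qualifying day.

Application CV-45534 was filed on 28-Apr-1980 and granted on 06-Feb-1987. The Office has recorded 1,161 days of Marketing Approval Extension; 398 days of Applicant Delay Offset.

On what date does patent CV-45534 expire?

(a) grant + 16 years → 6 February 2003.
(b) filing + 24 years → 28 April 2004.
Later of the two: 28 April 2004.
Marketing Approval Extension: 1161 days (within the 1754-day cap) → +1161 days → 3 July 2007.
Applicant Delay Offset: −398 days → 31 May 2006.

2006-05-31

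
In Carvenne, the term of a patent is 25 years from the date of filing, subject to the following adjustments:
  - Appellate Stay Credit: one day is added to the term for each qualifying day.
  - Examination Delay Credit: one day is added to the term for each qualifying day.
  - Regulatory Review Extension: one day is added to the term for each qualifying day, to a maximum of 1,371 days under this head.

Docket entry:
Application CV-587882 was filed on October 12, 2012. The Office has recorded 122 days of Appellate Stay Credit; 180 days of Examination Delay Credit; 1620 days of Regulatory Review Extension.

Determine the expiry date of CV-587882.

May 12, 2042

Base term: filing date + 25 years → 12 October 2037.
Appellate Stay Credit: +122 days → 11 February 2038.
Examination Delay Credit: +180 days → 10 August 2038.
Regulatory Review Extension: 1620 days claimed exceeds the 1371-day cap, so +1371 days → 12 May 2042.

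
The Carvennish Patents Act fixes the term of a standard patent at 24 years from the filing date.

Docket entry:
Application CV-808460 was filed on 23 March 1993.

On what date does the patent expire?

Filing date + 24 years → 23 March 2017.

2017-03-23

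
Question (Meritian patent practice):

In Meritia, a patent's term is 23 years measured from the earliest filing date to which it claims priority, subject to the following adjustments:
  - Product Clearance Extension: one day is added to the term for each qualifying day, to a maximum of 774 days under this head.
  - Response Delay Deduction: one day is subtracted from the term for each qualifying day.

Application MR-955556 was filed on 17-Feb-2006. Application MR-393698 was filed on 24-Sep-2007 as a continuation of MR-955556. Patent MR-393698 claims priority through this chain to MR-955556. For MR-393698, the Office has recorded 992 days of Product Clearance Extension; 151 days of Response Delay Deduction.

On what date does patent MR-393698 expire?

Earliest priority filing: 17 February 2006.
Base term: 17 February 2006 + 23 years → 17 February 2029.
Product Clearance Extension: 992 days claimed exceeds the 774-day cap, so +774 days → 2 April 2031.
Response Delay Deduction: −151 days → 2 November 2030.

November 2, 2030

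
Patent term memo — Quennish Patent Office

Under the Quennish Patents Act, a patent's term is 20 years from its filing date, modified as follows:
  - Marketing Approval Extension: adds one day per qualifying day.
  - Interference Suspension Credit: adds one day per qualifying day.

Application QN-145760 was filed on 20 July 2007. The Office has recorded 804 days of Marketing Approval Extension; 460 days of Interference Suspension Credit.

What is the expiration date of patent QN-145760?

Base term: filing date + 20 years → 20 July 2027.
Marketing Approval Extension: +804 days → 1 October 2029.
Interference Suspension Credit: +460 days → 4 January 2031.

January 4, 2031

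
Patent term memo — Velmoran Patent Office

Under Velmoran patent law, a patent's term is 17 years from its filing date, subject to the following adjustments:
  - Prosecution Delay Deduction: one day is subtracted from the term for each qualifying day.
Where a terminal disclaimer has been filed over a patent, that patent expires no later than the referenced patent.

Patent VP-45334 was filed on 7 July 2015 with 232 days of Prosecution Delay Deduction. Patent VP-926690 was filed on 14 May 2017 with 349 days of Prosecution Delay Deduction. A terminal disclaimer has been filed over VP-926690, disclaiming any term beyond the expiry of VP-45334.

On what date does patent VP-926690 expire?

Natural term of VP-926690:
  Base: filing + 17 years → 14 May 2034.
  Prosecution Delay Deduction: −349 days → 30 May 2033.
Expiry of referenced patent VP-45334:
  Base: filing + 17 years → 7 July 2032.
  Prosecution Delay Deduction: −232 days → 18 November 2031.
Terminal disclaimer: VP-926690 expires on the earlier of 30 May 2033 and 18 November 2031.

2031-11-18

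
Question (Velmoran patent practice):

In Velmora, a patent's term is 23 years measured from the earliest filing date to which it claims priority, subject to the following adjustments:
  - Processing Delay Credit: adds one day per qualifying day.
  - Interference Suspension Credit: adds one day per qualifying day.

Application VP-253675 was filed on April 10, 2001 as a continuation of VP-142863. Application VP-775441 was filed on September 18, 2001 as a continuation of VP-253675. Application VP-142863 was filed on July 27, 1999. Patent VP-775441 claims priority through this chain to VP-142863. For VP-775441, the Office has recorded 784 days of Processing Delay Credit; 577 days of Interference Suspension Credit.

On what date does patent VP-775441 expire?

Earliest priority filing: 27 July 1999.
Base term: 27 July 1999 + 23 years → 27 July 2022.
Processing Delay Credit: +784 days → 18 September 2024.
Interference Suspension Credit: +577 days → 18 April 2026.

2026-04-18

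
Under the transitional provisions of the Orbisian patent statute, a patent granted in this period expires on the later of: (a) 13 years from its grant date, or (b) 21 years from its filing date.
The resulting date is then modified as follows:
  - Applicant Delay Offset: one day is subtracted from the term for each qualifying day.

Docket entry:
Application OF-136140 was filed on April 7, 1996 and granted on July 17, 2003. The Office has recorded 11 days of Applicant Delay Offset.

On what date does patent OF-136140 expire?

(a) grant + 13 years → 17 July 2016.
(b) filing + 21 years → 7 April 2017.
Later of the two: 7 April 2017.
Applicant Delay Offset: −11 days → 27 March 2017.

2017-03-27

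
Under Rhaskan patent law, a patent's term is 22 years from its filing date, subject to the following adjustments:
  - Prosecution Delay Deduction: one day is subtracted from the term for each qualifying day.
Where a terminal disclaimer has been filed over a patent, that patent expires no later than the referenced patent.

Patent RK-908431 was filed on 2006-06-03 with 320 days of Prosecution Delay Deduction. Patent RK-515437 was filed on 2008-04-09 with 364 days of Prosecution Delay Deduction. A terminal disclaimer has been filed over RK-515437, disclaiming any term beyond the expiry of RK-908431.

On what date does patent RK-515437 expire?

Natural term of RK-515437:
  Base: filing + 22 years → 9 April 2030.
  Prosecution Delay Deduction: −364 days → 10 April 2029.
Expiry of referenced patent RK-908431:
  Base: filing + 22 years → 3 June 2028.
  Prosecution Delay Deduction: −320 days → 19 July 2027.
Terminal disclaimer: RK-515437 expires on the earlier of 10 April 2029 and 19 July 2027.

2027-07-19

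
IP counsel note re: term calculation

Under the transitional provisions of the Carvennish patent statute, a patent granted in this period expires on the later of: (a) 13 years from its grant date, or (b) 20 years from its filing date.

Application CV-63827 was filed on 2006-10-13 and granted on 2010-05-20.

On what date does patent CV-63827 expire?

(a) grant + 13 years → 20 May 2023.
(b) filing + 20 years → 13 October 2026.
Later of the two: 13 October 2026.

October 13, 2026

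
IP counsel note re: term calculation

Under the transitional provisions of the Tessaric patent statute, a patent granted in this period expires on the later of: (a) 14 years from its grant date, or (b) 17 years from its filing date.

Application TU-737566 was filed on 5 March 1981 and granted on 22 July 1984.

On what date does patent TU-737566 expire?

(a) grant + 14 years → 22 July 1998.
(b) filing + 17 years → 5 March 1998.
Later of the two: 22 July 1998.

1998-07-22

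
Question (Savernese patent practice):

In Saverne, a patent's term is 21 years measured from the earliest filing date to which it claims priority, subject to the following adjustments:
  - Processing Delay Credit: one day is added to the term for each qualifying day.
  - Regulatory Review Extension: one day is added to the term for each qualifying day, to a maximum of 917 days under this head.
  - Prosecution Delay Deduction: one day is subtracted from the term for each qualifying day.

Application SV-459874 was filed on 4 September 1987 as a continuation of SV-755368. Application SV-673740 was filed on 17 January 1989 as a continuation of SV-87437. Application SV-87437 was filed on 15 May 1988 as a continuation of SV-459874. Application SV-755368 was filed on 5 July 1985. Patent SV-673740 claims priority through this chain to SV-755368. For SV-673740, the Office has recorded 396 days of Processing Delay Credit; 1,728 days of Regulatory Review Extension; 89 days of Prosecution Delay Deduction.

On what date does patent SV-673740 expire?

November 10, 2009

Earliest priority filing: 5 July 1985.
Base term: 5 July 1985 + 21 years → 5 July 2006.
Processing Delay Credit: +396 days → 5 August 2007.
Regulatory Review Extension: 1728 days claimed exceeds the 917-day cap, so +917 days → 7 February 2010.
Prosecution Delay Deduction: −89 days → 10 November 2009.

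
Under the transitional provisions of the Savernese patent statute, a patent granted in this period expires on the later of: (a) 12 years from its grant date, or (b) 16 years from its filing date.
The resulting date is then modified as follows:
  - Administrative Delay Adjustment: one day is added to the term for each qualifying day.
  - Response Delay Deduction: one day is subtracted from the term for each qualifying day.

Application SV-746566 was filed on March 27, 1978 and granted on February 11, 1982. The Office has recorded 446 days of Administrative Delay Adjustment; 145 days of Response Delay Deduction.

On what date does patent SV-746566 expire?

(a) grant + 12 years → 11 February 1994.
(b) filing + 16 years → 27 March 1994.
Later of the two: 27 March 1994.
Administrative Delay Adjustment: +446 days → 16 June 1995.
Response Delay Deduction: −145 days → 22 January 1995.

January 22, 1995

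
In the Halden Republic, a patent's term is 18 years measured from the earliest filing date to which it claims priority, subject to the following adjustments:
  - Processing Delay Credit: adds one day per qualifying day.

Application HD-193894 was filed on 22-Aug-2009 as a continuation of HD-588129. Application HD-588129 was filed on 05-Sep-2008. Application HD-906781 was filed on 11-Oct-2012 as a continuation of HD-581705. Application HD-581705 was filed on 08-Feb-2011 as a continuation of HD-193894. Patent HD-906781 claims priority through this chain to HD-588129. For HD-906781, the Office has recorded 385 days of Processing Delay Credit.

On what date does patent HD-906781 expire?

2027-09-25

Earliest priority filing: 5 September 2008.
Base term: 5 September 2008 + 18 years → 5 September 2026.
Processing Delay Credit: +385 days → 25 September 2027.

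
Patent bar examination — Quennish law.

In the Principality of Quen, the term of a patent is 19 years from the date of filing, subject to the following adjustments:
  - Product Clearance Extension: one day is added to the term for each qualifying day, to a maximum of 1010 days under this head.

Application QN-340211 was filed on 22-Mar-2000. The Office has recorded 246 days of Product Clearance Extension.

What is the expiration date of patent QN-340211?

Base term: filing date + 19 years → 22 March 2019.
Product Clearance Extension: 246 days (within the 1010-day cap) → +246 days → 23 November 2019.

November 23, 2019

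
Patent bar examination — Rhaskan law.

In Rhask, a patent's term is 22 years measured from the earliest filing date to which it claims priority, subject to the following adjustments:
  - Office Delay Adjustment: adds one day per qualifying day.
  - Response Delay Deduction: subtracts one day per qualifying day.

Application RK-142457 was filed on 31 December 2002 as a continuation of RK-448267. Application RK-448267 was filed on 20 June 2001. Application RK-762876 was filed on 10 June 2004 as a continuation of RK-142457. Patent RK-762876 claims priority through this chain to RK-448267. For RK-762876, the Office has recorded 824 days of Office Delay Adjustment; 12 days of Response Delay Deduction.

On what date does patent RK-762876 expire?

Earliest priority filing: 20 June 2001.
Base term: 20 June 2001 + 22 years → 20 June 2023.
Office Delay Adjustment: +824 days → 21 September 2025.
Response Delay Deduction: −12 days → 9 September 2025.

September 9, 2025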